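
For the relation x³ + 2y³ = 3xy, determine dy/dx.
Differentiate both sides with respect to x, treating y as y(x). By the chain rule, any term containing y contributes a factor of y' = dy/dx when we differentiate it.

Move every term to one side and write the relation as F(x, y) = 0. Term by term,
  d/dx[x^3] = 3x^2
  d/dx[-3xy] = -3x·y' - 3y
  d/dx[2y^3] = 6y^2·y'

The pieces without y' make up ∂F/∂x and the coefficient of y' is ∂F/∂y:
  ∂F/∂x = 3x^2 - 3y,
  ∂F/∂y = -3x + 6y^2.

Since d/dx[F] = ∂F/∂x + (∂F/∂y)·y' = 0, solve for y':
  (∂F/∂y)·y' = -∂F/∂x
  dy/dx = -(∂F/∂x)/(∂F/∂y) = -(3x^2 - 3y)/(-3x + 6y^2) = (x^2 - y)/(x - 2y^2)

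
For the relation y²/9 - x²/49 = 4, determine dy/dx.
Apply d/dx to both sides, remembering that y depends on x. Each occurrence of y therefore brings in a y' = dy/dx via the chain rule.

With F(x, y) equal to the left-hand side minus the right, differentiate F term by term:
  d/dx[-x^2/49] = -2x/49
  d/dx[y^2/9] = 2y·y'/9
  d/dx[-4] = 0
Adding these up, d/dx[F] = 0 becomes
  (-2x/49) + (2y/9)·y' = 0,
so isolating y',
  dy/dx = -(-2x/49)/(2y/9) = 9x/(49y)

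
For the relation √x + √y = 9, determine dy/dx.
Differentiate both sides with respect to x, treating y as y(x). By the chain rule, any term containing y contributes a factor of y' = dy/dx when we differentiate it.

Move every term to one side and write the relation as F(x, y) = 0. Term by term,
  d/dx[√(x)] = 1/(2√(x))
  d/dx[√(y)] = y'/(2√(y))
  d/dx[-9] = 0

The pieces without y' make up ∂F/∂x and the coefficient of y' is ∂F/∂y:
  ∂F/∂x = 1/(2√(x)),
  ∂F/∂y = 1/(2√(y)).

Since d/dx[F] = ∂F/∂x + (∂F/∂y)·y' = 0, solve for y':
  (∂F/∂y)·y' = -∂F/∂x
  dy/dx = -(∂F/∂x)/(∂F/∂y) = -(1/(2√(x)))/(1/(2√(y))) = -√(y)/√(x)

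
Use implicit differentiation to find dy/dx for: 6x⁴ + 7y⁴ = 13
Apply d/dx to both sides, remembering that y depends on x. Each occurrence of y therefore brings in a y' = dy/dx via the chain rule.

With F(x, y) equal to the left-hand side minus the right, differentiate F term by term:
  d/dx[6x^4] = 24x^3
  d/dx[7y^4] = 28y^3·y'
  d/dx[-13] = 0
Adding these up, d/dx[F] = 0 becomes
  (24x^3) + (28y^3)·y' = 0,
so isolating y',
  dy/dx = -(24x^3)/(28y^3) = -6x^3/(7y^3)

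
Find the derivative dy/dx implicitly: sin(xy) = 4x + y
Apply d/dx to both sides, remembering that y depends on x. Each occurrence of y therefore brings in a y' = dy/dx via the chain rule.

With F(x, y) equal to the left-hand side minus the right, differentiate F term by term:
  d/dx[-4x] = -4
  d/dx[-y] = -y'
  d/dx[sin(xy)] = (x·y' + y)·cos(xy)
Adding these up, d/dx[F] = 0 becomes
  (y·cos(xy) - 4) + (x·cos(xy) - 1)·y' = 0,
so isolating y',
  dy/dx = -(y·cos(xy) - 4)/(x·cos(xy) - 1) = (-y·cos(xy) + 4)/(x·cos(xy) - 1)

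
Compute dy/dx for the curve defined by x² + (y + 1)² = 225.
Apply d/dx to both sides, remembering that y depends on x. Each occurrence of y therefore brings in a y' = dy/dx via the chain rule.

With F(x, y) equal to the left-hand side minus the right, differentiate F term by term:
  d/dx[x^2] = 2x
  d/dx[(y + 1)^2] = 2·y'(y + 1)
  d/dx[-225] = 0
Adding these up, d/dx[F] = 0 becomes
  (2x) + (2y + 2)·y' = 0,
so isolating y',
  dy/dx = -(2x)/(2y + 2) = -x/(y + 1)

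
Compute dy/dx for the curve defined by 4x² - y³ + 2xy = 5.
Differentiate both sides with respect to x, treating y as y(x). By the chain rule, any term containing y contributes a factor of y' = dy/dx when we differentiate it.

Move every term to one side and write the relation as F(x, y) = 0. Term by term,
  d/dx[4x^2] = 8x
  d/dx[2xy] = 2x·y' + 2y
  d/dx[-y^3] = -3y^2·y'
  d/dx[-5] = 0

The pieces without y' make up ∂F/∂x and the coefficient of y' is ∂F/∂y:
  ∂F/∂x = 8x + 2y,
  ∂F/∂y = 2x - 3y^2.

Since d/dx[F] = ∂F/∂x + (∂F/∂y)·y' = 0, solve for y':
  (∂F/∂y)·y' = -∂F/∂x
  dy/dx = -(∂F/∂x)/(∂F/∂y) = -(8x + 2y)/(2x - 3y^2) = 2(-4x - y)/(2x - 3y^2)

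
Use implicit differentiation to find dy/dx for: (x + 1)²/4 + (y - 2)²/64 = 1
Differentiate the relation implicitly: treat y = y(x) and apply the chain rule, so every y-derivative picks up a y' = dy/dx factor.

With everything moved to the left-hand side, differentiate term by term:
  d/dx[(x + 1)^2/4] = x/2 + 1/2
  d/dx[(y - 2)^2/64] = y'(y - 2)/32
  d/dx[-1] = 0

Separating the contributions that come from x directly and those that come through y:
  without y':      x/2 + 1/2
  multiplying y':  y/32 - 1/16

so (x/2 + 1/2) + (y/32 - 1/16)·y' = 0, and therefore
  dy/dx = -(x/2 + 1/2)/(y/32 - 1/16)
        = -((x + 1)/2)/((y - 2)/32) = 16(-x - 1)/(y - 2)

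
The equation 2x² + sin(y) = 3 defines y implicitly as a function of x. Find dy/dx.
Take d/dx of both sides. Since y is implicitly a function of x, the chain rule attaches a y' = dy/dx factor whenever we differentiate through y.

Set F(x, y) = (left side) − (right side), so the curve is F = 0. Differentiating each term of F:
  d/dx[2x^2] = 4x
  d/dx[sin(y)] = y'·cos(y)
  d/dx[-3] = 0

Collecting, the y'-free part is the partial derivative in x and the y' coefficient is the partial derivative in y:
  ∂F/∂x = 4x
  ∂F/∂y = cos(y)

so d/dx[F(x, y(x))] = ∂F/∂x + (∂F/∂y)·y' = 0. Rearranging,
  dy/dx = -(∂F/∂x)/(∂F/∂y) = -(4x)/(cos(y)) = -4x/cos(y)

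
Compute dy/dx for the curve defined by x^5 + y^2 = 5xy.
Differentiate both sides with respect to x, treating y as y(x). By the chain rule, any term containing y contributes a factor of y' = dy/dx when we differentiate it.

Move every term to one side and write the relation as F(x, y) = 0. Term by term,
  d/dx[x^5] = 5x^4
  d/dx[-5xy] = -5x·y' - 5y
  d/dx[y^2] = 2y·y'

The pieces without y' make up ∂F/∂x and the coefficient of y' is ∂F/∂y:
  ∂F/∂x = 5x^4 - 5y,
  ∂F/∂y = -5x + 2y.

Since d/dx[F] = ∂F/∂x + (∂F/∂y)·y' = 0, solve for y':
  (∂F/∂y)·y' = -∂F/∂x
  dy/dx = -(∂F/∂x)/(∂F/∂y) = -(5x^4 - 5y)/(-5x + 2y) = 5(x^4 - y)/(5x - 2y)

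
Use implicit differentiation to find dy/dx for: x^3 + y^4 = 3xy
Differentiate the relation implicitly: treat y = y(x) and apply the chain rule, so every y-derivative picks up a y' = dy/dx factor.

With everything moved to the left-hand side, differentiate term by term:
  d/dx[x^3] = 3x^2
  d/dx[-3xy] = -3x·y' - 3y
  d/dx[y^4] = 4y^3·y'

Separating the contributions that come from x directly and those that come through y:
  without y':      3x^2 - 3y
  multiplying y':  -3x + 4y^3

so (3x^2 - 3y) + (-3x + 4y^3)·y' = 0, and therefore
  dy/dx = -(3x^2 - 3y)/(-3x + 4y^3) = 3(x^2 - y)/(3x - 4y^3)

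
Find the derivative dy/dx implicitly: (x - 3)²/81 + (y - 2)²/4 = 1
Apply d/dx to both sides, remembering that y depends on x. Each occurrence of y therefore brings in a y' = dy/dx via the chain rule.

With F(x, y) equal to the left-hand side minus the right, differentiate F term by term:
  d/dx[(x - 3)^2/81] = 2x/81 - 2/27
  d/dx[(y - 2)^2/4] = y'(y - 2)/2
  d/dx[-1] = 0
Adding these up, d/dx[F] = 0 becomes
  (2x/81 - 2/27) + (y/2 - 1)·y' = 0,
so isolating y',
  dy/dx = -(2x/81 - 2/27)/(y/2 - 1)
        = -(2(x - 3)/81)/((y - 2)/2) = 4(3 - x)/(81(y - 2))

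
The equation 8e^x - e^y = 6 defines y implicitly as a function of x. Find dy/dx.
Differentiate both sides with respect to x, treating y as y(x). By the chain rule, any term containing y contributes a factor of y' = dy/dx when we differentiate it.

Move every term to one side and write the relation as F(x, y) = 0. Term by term,
  d/dx[8e^(x)] = 8e^(x)
  d/dx[-e^(y)] = -y'·e^(y)
  d/dx[-6] = 0

The pieces without y' make up ∂F/∂x and the coefficient of y' is ∂F/∂y:
  ∂F/∂x = 8e^(x),
  ∂F/∂y = -e^(y).

Since d/dx[F] = ∂F/∂x + (∂F/∂y)·y' = 0, solve for y':
  (∂F/∂y)·y' = -∂F/∂x
  dy/dx = -(∂F/∂x)/(∂F/∂y) = -(8e^(x))/(-e^(y)) = 8e^(x - y)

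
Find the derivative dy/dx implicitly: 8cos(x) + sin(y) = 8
Differentiate both sides with respect to x, treating y as y(x). By the chain rule, any term containing y contributes a factor of y' = dy/dx when we differentiate it.

Move every term to one side and write the relation as F(x, y) = 0. Term by term,
  d/dx[sin(y)] = y'·cos(y)
  d/dx[8cos(x)] = -8sin(x)
  d/dx[-8] = 0

The pieces without y' make up ∂F/∂x and the coefficient of y' is ∂F/∂y:
  ∂F/∂x = -8sin(x),
  ∂F/∂y = cos(y).

Since d/dx[F] = ∂F/∂x + (∂F/∂y)·y' = 0, solve for y':
  (∂F/∂y)·y' = -∂F/∂x
  dy/dx = -(∂F/∂x)/(∂F/∂y) = -(-8sin(x))/(cos(y)) = 8sin(x)/cos(y)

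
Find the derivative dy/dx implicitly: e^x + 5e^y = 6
Differentiate the relation implicitly: treat y = y(x) and apply the chain rule, so every y-derivative picks up a y' = dy/dx factor.

With everything moved to the left-hand side, differentiate term by term:
  d/dx[e^(x)] = e^(x)
  d/dx[5e^(y)] = 5·y'·e^(y)
  d/dx[-6] = 0

Separating the contributions that come from x directly and those that come through y:
  without y':      e^(x)
  multiplying y':  5e^(y)

so (e^(x)) + (5e^(y))·y' = 0, and therefore
  dy/dx = -(e^(x))/(5e^(y)) = -e^(x - y)/5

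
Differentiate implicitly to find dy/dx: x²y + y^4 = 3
Differentiate the relation implicitly: treat y = y(x) and apply the chain rule, so every y-derivative picks up a y' = dy/dx factor.

With everything moved to the left-hand side, differentiate term by term:
  d/dx[x^2y] = x^2·y' + 2xy
  d/dx[y^4] = 4y^3·y'
  d/dx[-3] = 0

Separating the contributions that come from x directly and those that come through y:
  without y':      2xy
  multiplying y':  x^2 + 4y^3

so (2xy) + (x^2 + 4y^3)·y' = 0, and therefore
  dy/dx = -(2xy)/(x^2 + 4y^3) = -2xy/(x^2 + 4y^3)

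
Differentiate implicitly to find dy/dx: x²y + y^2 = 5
Take d/dx of both sides. Since y is implicitly a function of x, the chain rule attaches a y' = dy/dx factor whenever we differentiate through y.

Set F(x, y) = (left side) − (right side), so the curve is F = 0. Differentiating each term of F:
  d/dx[x^2y] = x^2·y' + 2xy
  d/dx[y^2] = 2y·y'
  d/dx[-5] = 0

Collecting, the y'-free part is the partial derivative in x and the y' coefficient is the partial derivative in y:
  ∂F/∂x = 2xy
  ∂F/∂y = x^2 + 2y

so d/dx[F(x, y(x))] = ∂F/∂x + (∂F/∂y)·y' = 0. Rearranging,
  dy/dx = -(∂F/∂x)/(∂F/∂y) = -(2xy)/(x^2 + 2y) = -2xy/(x^2 + 2y)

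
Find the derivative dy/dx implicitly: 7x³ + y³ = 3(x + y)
Take d/dx of both sides. Since y is implicitly a function of x, the chain rule attaches a y' = dy/dx factor whenever we differentiate through y.

Set F(x, y) = (left side) − (right side), so the curve is F = 0. Differentiating each term of F:
  d/dx[7x^3] = 21x^2
  d/dx[-3x] = -3
  d/dx[y^3] = 3y^2·y'
  d/dx[-3y] = -3·y'

Collecting, the y'-free part is the partial derivative in x and the y' coefficient is the partial derivative in y:
  ∂F/∂x = 21x^2 - 3
  ∂F/∂y = 3y^2 - 3

so d/dx[F(x, y(x))] = ∂F/∂x + (∂F/∂y)·y' = 0. Rearranging,
  dy/dx = -(∂F/∂x)/(∂F/∂y) = -(21x^2 - 3)/(3y^2 - 3) = (1 - 7x^2)/(y^2 - 1)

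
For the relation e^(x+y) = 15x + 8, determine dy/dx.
Take d/dx of both sides. Since y is implicitly a function of x, the chain rule attaches a y' = dy/dx factor whenever we differentiate through y.

Set F(x, y) = (left side) − (right side), so the curve is F = 0. Differentiating each term of F:
  d/dx[-15x] = -15
  d/dx[e^(x + y)] = (y' + 1)·e^(x + y)
  d/dx[-8] = 0

Collecting, the y'-free part is the partial derivative in x and the y' coefficient is the partial derivative in y:
  ∂F/∂x = e^(x + y) - 15
  ∂F/∂y = e^(x + y)

so d/dx[F(x, y(x))] = ∂F/∂x + (∂F/∂y)·y' = 0. Rearranging,
  dy/dx = -(∂F/∂x)/(∂F/∂y) = -(e^(x + y) - 15)/(e^(x + y)) = 15e^(-x - y) - 1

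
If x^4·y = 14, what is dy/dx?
Differentiate both sides with respect to x, treating y as y(x). By the chain rule, any term containing y contributes a factor of y' = dy/dx when we differentiate it.

Move every term to one side and write the relation as F(x, y) = 0. Term by term,
  d/dx[x^4y] = x^4·y' + 4x^3y
  d/dx[-14] = 0

The pieces without y' make up ∂F/∂x and the coefficient of y' is ∂F/∂y:
  ∂F/∂x = 4x^3y,
  ∂F/∂y = x^4.

Since d/dx[F] = ∂F/∂x + (∂F/∂y)·y' = 0, solve for y':
  (∂F/∂y)·y' = -∂F/∂x
  dy/dx = -(∂F/∂x)/(∂F/∂y) = -(4x^3y)/(x^4) = -4y/x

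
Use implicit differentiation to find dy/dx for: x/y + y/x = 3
Take d/dx of both sides. Since y is implicitly a function of x, the chain rule attaches a y' = dy/dx factor whenever we differentiate through y.

Set F(x, y) = (left side) − (right side), so the curve is F = 0. Differentiating each term of F:
  d/dx[x/y] = -x·y'/y^2 + 1/y
  d/dx[y/x] = y'/x - y/x^2
  d/dx[-3] = 0

Collecting, the y'-free part is the partial derivative in x and the y' coefficient is the partial derivative in y:
  ∂F/∂x = 1/y - y/x^2
  ∂F/∂y = -x/y^2 + 1/x

so d/dx[F(x, y(x))] = ∂F/∂x + (∂F/∂y)·y' = 0. Rearranging,
  dy/dx = -(∂F/∂x)/(∂F/∂y) = -(1/y - y/x^2)/(-x/y^2 + 1/x)
        = -((x - y)(x + y)/(x^2y))/(-(x - y)(x + y)/(xy^2)) = y/x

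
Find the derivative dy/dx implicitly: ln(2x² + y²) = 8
Differentiate both sides with respect to x, treating y as y(x). By the chain rule, any term containing y contributes a factor of y' = dy/dx when we differentiate it.

Move every term to one side and write the relation as F(x, y) = 0. Term by term,
  d/dx[ln(2x^2 + y^2)] = (4x + 2y·y')/(2x^2 + y^2)
  d/dx[-8] = 0

The pieces without y' make up ∂F/∂x and the coefficient of y' is ∂F/∂y:
  ∂F/∂x = 4x/(2x^2 + y^2),
  ∂F/∂y = 2y/(2x^2 + y^2).

Since d/dx[F] = ∂F/∂x + (∂F/∂y)·y' = 0, solve for y':
  (∂F/∂y)·y' = -∂F/∂x
  dy/dx = -(∂F/∂x)/(∂F/∂y) = -(4x/(2x^2 + y^2))/(2y/(2x^2 + y^2)) = -2x/y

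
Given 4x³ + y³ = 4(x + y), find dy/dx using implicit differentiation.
Take d/dx of both sides. Since y is implicitly a function of x, the chain rule attaches a y' = dy/dx factor whenever we differentiate through y.

Set F(x, y) = (left side) − (right side), so the curve is F = 0. Differentiating each term of F:
  d/dx[4x^3] = 12x^2
  d/dx[-4x] = -4
  d/dx[y^3] = 3y^2·y'
  d/dx[-4y] = -4·y'

Collecting, the y'-free part is the partial derivative in x and the y' coefficient is the partial derivative in y:
  ∂F/∂x = 12x^2 - 4
  ∂F/∂y = 3y^2 - 4

so d/dx[F(x, y(x))] = ∂F/∂x + (∂F/∂y)·y' = 0. Rearranging,
  dy/dx = -(∂F/∂x)/(∂F/∂y) = -(12x^2 - 4)/(3y^2 - 4) = 4(1 - 3x^2)/(3y^2 - 4)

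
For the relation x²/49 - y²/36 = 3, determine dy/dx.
Differentiate the relation implicitly: treat y = y(x) and apply the chain rule, so every y-derivative picks up a y' = dy/dx factor.

With everything moved to the left-hand side, differentiate term by term:
  d/dx[x^2/49] = 2x/49
  d/dx[-y^2/36] = -y·y'/18
  d/dx[-3] = 0

Separating the contributions that come from x directly and those that come through y:
  without y':      2x/49
  multiplying y':  -y/18

so (2x/49) + (-y/18)·y' = 0, and therefore
  dy/dx = -(2x/49)/(-y/18) = 36x/(49y)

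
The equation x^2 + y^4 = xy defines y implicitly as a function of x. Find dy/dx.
Differentiate both sides with respect to x, treating y as y(x). By the chain rule, any term containing y contributes a factor of y' = dy/dx when we differentiate it.

Move every term to one side and write the relation as F(x, y) = 0. Term by term,
  d/dx[x^2] = 2x
  d/dx[-xy] = -x·y' - y
  d/dx[y^4] = 4y^3·y'

The pieces without y' make up ∂F/∂x and the coefficient of y' is ∂F/∂y:
  ∂F/∂x = 2x - y,
  ∂F/∂y = -x + 4y^3.

Since d/dx[F] = ∂F/∂x + (∂F/∂y)·y' = 0, solve for y':
  (∂F/∂y)·y' = -∂F/∂x
  dy/dx = -(∂F/∂x)/(∂F/∂y) = -(2x - y)/(-x + 4y^3) = (2x - y)/(x - 4y^3)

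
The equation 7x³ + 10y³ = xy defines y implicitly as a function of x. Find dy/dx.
Differentiate the relation implicitly: treat y = y(x) and apply the chain rule, so every y-derivative picks up a y' = dy/dx factor.

With everything moved to the left-hand side, differentiate term by term:
  d/dx[7x^3] = 21x^2
  d/dx[-xy] = -x·y' - y
  d/dx[10y^3] = 30y^2·y'

Separating the contributions that come from x directly and those that come through y:
  without y':      21x^2 - y
  multiplying y':  -x + 30y^2

so (21x^2 - y) + (-x + 30y^2)·y' = 0, and therefore
  dy/dx = -(21x^2 - y)/(-x + 30y^2) = (21x^2 - y)/(x - 30y^2)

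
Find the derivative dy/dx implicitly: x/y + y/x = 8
Differentiate both sides with respect to x, treating y as y(x). By the chain rule, any term containing y contributes a factor of y' = dy/dx when we differentiate it.

Move every term to one side and write the relation as F(x, y) = 0. Term by term,
  d/dx[x/y] = -x·y'/y^2 + 1/y
  d/dx[y/x] = y'/x - y/x^2
  d/dx[-8] = 0

The pieces without y' make up ∂F/∂x and the coefficient of y' is ∂F/∂y:
  ∂F/∂x = 1/y - y/x^2,
  ∂F/∂y = -x/y^2 + 1/x.

Since d/dx[F] = ∂F/∂x + (∂F/∂y)·y' = 0, solve for y':
  (∂F/∂y)·y' = -∂F/∂x
  dy/dx = -(∂F/∂x)/(∂F/∂y) = -(1/y - y/x^2)/(-x/y^2 + 1/x)
        = -((x - y)(x + y)/(x^2y))/(-(x - y)(x + y)/(xy^2)) = y/x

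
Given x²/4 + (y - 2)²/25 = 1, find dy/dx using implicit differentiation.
Differentiate the relation implicitly: treat y = y(x) and apply the chain rule, so every y-derivative picks up a y' = dy/dx factor.

With everything moved to the left-hand side, differentiate term by term:
  d/dx[x^2/4] = x/2
  d/dx[(y - 2)^2/25] = 2·y'(y - 2)/25
  d/dx[-1] = 0

Separating the contributions that come from x directly and those that come through y:
  without y':      x/2
  multiplying y':  2y/25 - 4/25

so (x/2) + (2y/25 - 4/25)·y' = 0, and therefore
  dy/dx = -(x/2)/(2y/25 - 4/25)
        = -(x/2)/(2(y - 2)/25) = -25x/(4y - 8)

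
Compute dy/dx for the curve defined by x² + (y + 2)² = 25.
Differentiate both sides with respect to x, treating y as y(x). By the chain rule, any term containing y contributes a factor of y' = dy/dx when we differentiate it.

Move every term to one side and write the relation as F(x, y) = 0. Term by term,
  d/dx[x^2] = 2x
  d/dx[(y + 2)^2] = 2·y'(y + 2)
  d/dx[-25] = 0

The pieces without y' make up ∂F/∂x and the coefficient of y' is ∂F/∂y:
  ∂F/∂x = 2x,
  ∂F/∂y = 2y + 4.

Since d/dx[F] = ∂F/∂x + (∂F/∂y)·y' = 0, solve for y':
  (∂F/∂y)·y' = -∂F/∂x
  dy/dx = -(∂F/∂x)/(∂F/∂y) = -(2x)/(2y + 4) = -x/(y + 2)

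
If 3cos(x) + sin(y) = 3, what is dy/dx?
Apply d/dx to both sides, remembering that y depends on x. Each occurrence of y therefore brings in a y' = dy/dx via the chain rule.

With F(x, y) equal to the left-hand side minus the right, differentiate F term by term:
  d/dx[sin(y)] = y'·cos(y)
  d/dx[3cos(x)] = -3sin(x)
  d/dx[-3] = 0
Adding these up, d/dx[F] = 0 becomes
  (-3sin(x)) + (cos(y))·y' = 0,
so isolating y',
  dy/dx = -(-3sin(x))/(cos(y)) = 3sin(x)/cos(y)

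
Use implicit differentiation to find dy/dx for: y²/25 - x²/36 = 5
Differentiate both sides with respect to x, treating y as y(x). By the chain rule, any term containing y contributes a factor of y' = dy/dx when we differentiate it.

Move every term to one side and write the relation as F(x, y) = 0. Term by term,
  d/dx[-x^2/36] = -x/18
  d/dx[y^2/25] = 2y·y'/25
  d/dx[-5] = 0

The pieces without y' make up ∂F/∂x and the coefficient of y' is ∂F/∂y:
  ∂F/∂x = -x/18,
  ∂F/∂y = 2y/25.

Since d/dx[F] = ∂F/∂x + (∂F/∂y)·y' = 0, solve for y':
  (∂F/∂y)·y' = -∂F/∂x
  dy/dx = -(∂F/∂x)/(∂F/∂y) = -(-x/18)/(2y/25) = 25x/(36y)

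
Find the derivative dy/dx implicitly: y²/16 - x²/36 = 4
Take d/dx of both sides. Since y is implicitly a function of x, the chain rule attaches a y' = dy/dx factor whenever we differentiate through y.

Set F(x, y) = (left side) − (right side), so the curve is F = 0. Differentiating each term of F:
  d/dx[-x^2/36] = -x/18
  d/dx[y^2/16] = y·y'/8
  d/dx[-4] = 0

Collecting, the y'-free part is the partial derivative in x and the y' coefficient is the partial derivative in y:
  ∂F/∂x = -x/18
  ∂F/∂y = y/8

so d/dx[F(x, y(x))] = ∂F/∂x + (∂F/∂y)·y' = 0. Rearranging,
  dy/dx = -(∂F/∂x)/(∂F/∂y) = -(-x/18)/(y/8) = 4x/(9y)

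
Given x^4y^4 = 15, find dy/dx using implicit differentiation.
Differentiate the relation implicitly: treat y = y(x) and apply the chain rule, so every y-derivative picks up a y' = dy/dx factor.

With everything moved to the left-hand side, differentiate term by term:
  d/dx[x^4y^4] = 4x^4y^3·y' + 4x^3y^4
  d/dx[-15] = 0

Separating the contributions that come from x directly and those that come through y:
  without y':      4x^3y^4
  multiplying y':  4x^4y^3

so (4x^3y^4) + (4x^4y^3)·y' = 0, and therefore
  dy/dx = -(4x^3y^4)/(4x^4y^3) = -y/x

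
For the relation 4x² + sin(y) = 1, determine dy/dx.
Take d/dx of both sides. Since y is implicitly a function of x, the chain rule attaches a y' = dy/dx factor whenever we differentiate through y.

Set F(x, y) = (left side) − (right side), so the curve is F = 0. Differentiating each term of F:
  d/dx[4x^2] = 8x
  d/dx[sin(y)] = y'·cos(y)
  d/dx[-1] = 0

Collecting, the y'-free part is the partial derivative in x and the y' coefficient is the partial derivative in y:
  ∂F/∂x = 8x
  ∂F/∂y = cos(y)

so d/dx[F(x, y(x))] = ∂F/∂x + (∂F/∂y)·y' = 0. Rearranging,
  dy/dx = -(∂F/∂x)/(∂F/∂y) = -(8x)/(cos(y)) = -8x/cos(y)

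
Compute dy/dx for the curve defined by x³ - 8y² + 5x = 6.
Differentiate the relation implicitly: treat y = y(x) and apply the chain rule, so every y-derivative picks up a y' = dy/dx factor.

With everything moved to the left-hand side, differentiate term by term:
  d/dx[x^3] = 3x^2
  d/dx[5x] = 5
  d/dx[-8y^2] = -16y·y'
  d/dx[-6] = 0

Separating the contributions that come from x directly and those that come through y:
  without y':      3x^2 + 5
  multiplying y':  -16y

so (3x^2 + 5) + (-16y)·y' = 0, and therefore
  dy/dx = -(3x^2 + 5)/(-16y) = (3x^2 + 5)/(16y)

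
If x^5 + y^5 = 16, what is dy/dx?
Take d/dx of both sides. Since y is implicitly a function of x, the chain rule attaches a y' = dy/dx factor whenever we differentiate through y.

Set F(x, y) = (left side) − (right side), so the curve is F = 0. Differentiating each term of F:
  d/dx[x^5] = 5x^4
  d/dx[y^5] = 5y^4·y'
  d/dx[-16] = 0

Collecting, the y'-free part is the partial derivative in x and the y' coefficient is the partial derivative in y:
  ∂F/∂x = 5x^4
  ∂F/∂y = 5y^4

so d/dx[F(x, y(x))] = ∂F/∂x + (∂F/∂y)·y' = 0. Rearranging,
  dy/dx = -(∂F/∂x)/(∂F/∂y) = -(5x^4)/(5y^4) = -x^4/y^4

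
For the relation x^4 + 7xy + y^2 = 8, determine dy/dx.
Take d/dx of both sides. Since y is implicitly a function of x, the chain rule attaches a y' = dy/dx factor whenever we differentiate through y.

Set F(x, y) = (left side) − (right side), so the curve is F = 0. Differentiating each term of F:
  d/dx[x^4] = 4x^3
  d/dx[7xy] = 7x·y' + 7y
  d/dx[y^2] = 2y·y'
  d/dx[-8] = 0

Collecting, the y'-free part is the partial derivative in x and the y' coefficient is the partial derivative in y:
  ∂F/∂x = 4x^3 + 7y
  ∂F/∂y = 7x + 2y

so d/dx[F(x, y(x))] = ∂F/∂x + (∂F/∂y)·y' = 0. Rearranging,
  dy/dx = -(∂F/∂x)/(∂F/∂y) = -(4x^3 + 7y)/(7x + 2y) = (-4x^3 - 7y)/(7x + 2y)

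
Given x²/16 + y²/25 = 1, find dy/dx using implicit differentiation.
Take d/dx of both sides. Since y is implicitly a function of x, the chain rule attaches a y' = dy/dx factor whenever we differentiate through y.

Set F(x, y) = (left side) − (right side), so the curve is F = 0. Differentiating each term of F:
  d/dx[x^2/16] = x/8
  d/dx[y^2/25] = 2y·y'/25
  d/dx[-1] = 0

Collecting, the y'-free part is the partial derivative in x and the y' coefficient is the partial derivative in y:
  ∂F/∂x = x/8
  ∂F/∂y = 2y/25

so d/dx[F(x, y(x))] = ∂F/∂x + (∂F/∂y)·y' = 0. Rearranging,
  dy/dx = -(∂F/∂x)/(∂F/∂y) = -(x/8)/(2y/25) = -25x/(16y)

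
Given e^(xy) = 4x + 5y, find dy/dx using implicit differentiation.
Take d/dx of both sides. Since y is implicitly a function of x, the chain rule attaches a y' = dy/dx factor whenever we differentiate through y.

Set F(x, y) = (left side) − (right side), so the curve is F = 0. Differentiating each term of F:
  d/dx[-4x] = -4
  d/dx[-5y] = -5·y'
  d/dx[e^(xy)] = (x·y' + y)·e^(xy)

Collecting, the y'-free part is the partial derivative in x and the y' coefficient is the partial derivative in y:
  ∂F/∂x = y·e^(xy) - 4
  ∂F/∂y = x·e^(xy) - 5

so d/dx[F(x, y(x))] = ∂F/∂x + (∂F/∂y)·y' = 0. Rearranging,
  dy/dx = -(∂F/∂x)/(∂F/∂y) = -(y·e^(xy) - 4)/(x·e^(xy) - 5) = (-y·e^(xy) + 4)/(x·e^(xy) - 5)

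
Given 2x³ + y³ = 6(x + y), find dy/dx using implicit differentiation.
Differentiate the relation implicitly: treat y = y(x) and apply the chain rule, so every y-derivative picks up a y' = dy/dx factor.

With everything moved to the left-hand side, differentiate term by term:
  d/dx[2x^3] = 6x^2
  d/dx[-6x] = -6
  d/dx[y^3] = 3y^2·y'
  d/dx[-6y] = -6·y'

Separating the contributions that come from x directly and those that come through y:
  without y':      6x^2 - 6
  multiplying y':  3y^2 - 6

so (6x^2 - 6) + (3y^2 - 6)·y' = 0, and therefore
  dy/dx = -(6x^2 - 6)/(3y^2 - 6) = 2(1 - x^2)/(y^2 - 2)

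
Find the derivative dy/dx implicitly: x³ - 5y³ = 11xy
Take d/dx of both sides. Since y is implicitly a function of x, the chain rule attaches a y' = dy/dx factor whenever we differentiate through y.

Set F(x, y) = (left side) − (right side), so the curve is F = 0. Differentiating each term of F:
  d/dx[x^3] = 3x^2
  d/dx[-11xy] = -11x·y' - 11y
  d/dx[-5y^3] = -15y^2·y'

Collecting, the y'-free part is the partial derivative in x and the y' coefficient is the partial derivative in y:
  ∂F/∂x = 3x^2 - 11y
  ∂F/∂y = -11x - 15y^2

so d/dx[F(x, y(x))] = ∂F/∂x + (∂F/∂y)·y' = 0. Rearranging,
  dy/dx = -(∂F/∂x)/(∂F/∂y) = -(3x^2 - 11y)/(-11x - 15y^2) = (3x^2 - 11y)/(11x + 15y^2)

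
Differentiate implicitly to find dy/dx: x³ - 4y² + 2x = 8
Take d/dx of both sides. Since y is implicitly a function of x, the chain rule attaches a y' = dy/dx factor whenever we differentiate through y.

Set F(x, y) = (left side) − (right side), so the curve is F = 0. Differentiating each term of F:
  d/dx[x^3] = 3x^2
  d/dx[2x] = 2
  d/dx[-4y^2] = -8y·y'
  d/dx[-8] = 0

Collecting, the y'-free part is the partial derivative in x and the y' coefficient is the partial derivative in y:
  ∂F/∂x = 3x^2 + 2
  ∂F/∂y = -8y

so d/dx[F(x, y(x))] = ∂F/∂x + (∂F/∂y)·y' = 0. Rearranging,
  dy/dx = -(∂F/∂x)/(∂F/∂y) = -(3x^2 + 2)/(-8y) = (3x^2 + 2)/(8y)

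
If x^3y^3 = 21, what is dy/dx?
Take d/dx of both sides. Since y is implicitly a function of x, the chain rule attaches a y' = dy/dx factor whenever we differentiate through y.

Set F(x, y) = (left side) − (right side), so the curve is F = 0. Differentiating each term of F:
  d/dx[x^3y^3] = 3x^3y^2·y' + 3x^2y^3
  d/dx[-21] = 0

Collecting, the y'-free part is the partial derivative in x and the y' coefficient is the partial derivative in y:
  ∂F/∂x = 3x^2y^3
  ∂F/∂y = 3x^3y^2

so d/dx[F(x, y(x))] = ∂F/∂x + (∂F/∂y)·y' = 0. Rearranging,
  dy/dx = -(∂F/∂x)/(∂F/∂y) = -(3x^2y^3)/(3x^3y^2) = -y/x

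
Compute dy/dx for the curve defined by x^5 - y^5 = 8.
Differentiate the relation implicitly: treat y = y(x) and apply the chain rule, so every y-derivative picks up a y' = dy/dx factor.

With everything moved to the left-hand side, differentiate term by term:
  d/dx[x^5] = 5x^4
  d/dx[-y^5] = -5y^4·y'
  d/dx[-8] = 0

Separating the contributions that come from x directly and those that come through y:
  without y':      5x^4
  multiplying y':  -5y^4

so (5x^4) + (-5y^4)·y' = 0, and therefore
  dy/dx = -(5x^4)/(-5y^4) = x^4/y^4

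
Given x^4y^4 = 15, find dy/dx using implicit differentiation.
Apply d/dx to both sides, remembering that y depends on x. Each occurrence of y therefore brings in a y' = dy/dx via the chain rule.

With F(x, y) equal to the left-hand side minus the right, differentiate F term by term:
  d/dx[x^4y^4] = 4x^4y^3·y' + 4x^3y^4
  d/dx[-15] = 0
Adding these up, d/dx[F] = 0 becomes
  (4x^3y^4) + (4x^4y^3)·y' = 0,
so isolating y',
  dy/dx = -(4x^3y^4)/(4x^4y^3) = -y/x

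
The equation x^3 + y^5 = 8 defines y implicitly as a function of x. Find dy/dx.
Apply d/dx to both sides, remembering that y depends on x. Each occurrence of y therefore brings in a y' = dy/dx via the chain rule.

With F(x, y) equal to the left-hand side minus the right, differentiate F term by term:
  d/dx[x^3] = 3x^2
  d/dx[y^5] = 5y^4·y'
  d/dx[-8] = 0
Adding these up, d/dx[F] = 0 becomes
  (3x^2) + (5y^4)·y' = 0,
so isolating y',
  dy/dx = -(3x^2)/(5y^4) = -3x^2/(5y^4)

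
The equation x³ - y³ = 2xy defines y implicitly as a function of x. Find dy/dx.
Take d/dx of both sides. Since y is implicitly a function of x, the chain rule attaches a y' = dy/dx factor whenever we differentiate through y.

Set F(x, y) = (left side) − (right side), so the curve is F = 0. Differentiating each term of F:
  d/dx[x^3] = 3x^2
  d/dx[-2xy] = -2x·y' - 2y
  d/dx[-y^3] = -3y^2·y'

Collecting, the y'-free part is the partial derivative in x and the y' coefficient is the partial derivative in y:
  ∂F/∂x = 3x^2 - 2y
  ∂F/∂y = -2x - 3y^2

so d/dx[F(x, y(x))] = ∂F/∂x + (∂F/∂y)·y' = 0. Rearranging,
  dy/dx = -(∂F/∂x)/(∂F/∂y) = -(3x^2 - 2y)/(-2x - 3y^2) = (3x^2 - 2y)/(2x + 3y^2)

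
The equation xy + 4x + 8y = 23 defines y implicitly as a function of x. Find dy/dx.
Differentiate the relation implicitly: treat y = y(x) and apply the chain rule, so every y-derivative picks up a y' = dy/dx factor.

With everything moved to the left-hand side, differentiate term by term:
  d/dx[xy] = x·y' + y
  d/dx[4x] = 4
  d/dx[8y] = 8·y'
  d/dx[-23] = 0

Separating the contributions that come from x directly and those that come through y:
  without y':      y + 4
  multiplying y':  x + 8

so (y + 4) + (x + 8)·y' = 0, and therefore
  dy/dx = -(y + 4)/(x + 8) = (-y - 4)/(x + 8)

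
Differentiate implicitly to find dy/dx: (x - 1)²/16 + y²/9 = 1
Take d/dx of both sides. Since y is implicitly a function of x, the chain rule attaches a y' = dy/dx factor whenever we differentiate through y.

Set F(x, y) = (left side) − (right side), so the curve is F = 0. Differentiating each term of F:
  d/dx[y^2/9] = 2y·y'/9
  d/dx[(x - 1)^2/16] = x/8 - 1/8
  d/dx[-1] = 0

Collecting, the y'-free part is the partial derivative in x and the y' coefficient is the partial derivative in y:
  ∂F/∂x = x/8 - 1/8
  ∂F/∂y = 2y/9

so d/dx[F(x, y(x))] = ∂F/∂x + (∂F/∂y)·y' = 0. Rearranging,
  dy/dx = -(∂F/∂x)/(∂F/∂y) = -(x/8 - 1/8)/(2y/9)
        = -((x - 1)/8)/(2y/9) = 9(1 - x)/(16y)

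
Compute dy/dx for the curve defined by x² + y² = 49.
Take d/dx of both sides. Since y is implicitly a function of x, the chain rule attaches a y' = dy/dx factor whenever we differentiate through y.

Set F(x, y) = (left side) − (right side), so the curve is F = 0. Differentiating each term of F:
  d/dx[x^2] = 2x
  d/dx[y^2] = 2y·y'
  d/dx[-49] = 0

Collecting, the y'-free part is the partial derivative in x and the y' coefficient is the partial derivative in y:
  ∂F/∂x = 2x
  ∂F/∂y = 2y

so d/dx[F(x, y(x))] = ∂F/∂x + (∂F/∂y)·y' = 0. Rearranging,
  dy/dx = -(∂F/∂x)/(∂F/∂y) = -(2x)/(2y) = -x/y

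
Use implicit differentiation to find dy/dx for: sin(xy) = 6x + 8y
Differentiate both sides with respect to x, treating y as y(x). By the chain rule, any term containing y contributes a factor of y' = dy/dx when we differentiate it.

Move every term to one side and write the relation as F(x, y) = 0. Term by term,
  d/dx[-6x] = -6
  d/dx[-8y] = -8·y'
  d/dx[sin(xy)] = (x·y' + y)·cos(xy)

The pieces without y' make up ∂F/∂x and the coefficient of y' is ∂F/∂y:
  ∂F/∂x = y·cos(xy) - 6,
  ∂F/∂y = x·cos(xy) - 8.

Since d/dx[F] = ∂F/∂x + (∂F/∂y)·y' = 0, solve for y':
  (∂F/∂y)·y' = -∂F/∂x
  dy/dx = -(∂F/∂x)/(∂F/∂y) = -(y·cos(xy) - 6)/(x·cos(xy) - 8) = (-y·cos(xy) + 6)/(x·cos(xy) - 8)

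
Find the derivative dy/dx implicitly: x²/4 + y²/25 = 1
Differentiate the relation implicitly: treat y = y(x) and apply the chain rule, so every y-derivative picks up a y' = dy/dx factor.

With everything moved to the left-hand side, differentiate term by term:
  d/dx[x^2/4] = x/2
  d/dx[y^2/25] = 2y·y'/25
  d/dx[-1] = 0

Separating the contributions that come from x directly and those that come through y:
  without y':      x/2
  multiplying y':  2y/25

so (x/2) + (2y/25)·y' = 0, and therefore
  dy/dx = -(x/2)/(2y/25) = -25x/(4y)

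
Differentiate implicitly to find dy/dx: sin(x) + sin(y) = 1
Apply d/dx to both sides, remembering that y depends on x. Each occurrence of y therefore brings in a y' = dy/dx via the chain rule.

With F(x, y) equal to the left-hand side minus the right, differentiate F term by term:
  d/dx[sin(x)] = cos(x)
  d/dx[sin(y)] = y'·cos(y)
  d/dx[-1] = 0
Adding these up, d/dx[F] = 0 becomes
  (cos(x)) + (cos(y))·y' = 0,
so isolating y',
  dy/dx = -(cos(x))/(cos(y)) = -cos(x)/cos(y)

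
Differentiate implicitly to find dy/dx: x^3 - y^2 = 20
Differentiate the relation implicitly: treat y = y(x) and apply the chain rule, so every y-derivative picks up a y' = dy/dx factor.

With everything moved to the left-hand side, differentiate term by term:
  d/dx[x^3] = 3x^2
  d/dx[-y^2] = -2y·y'
  d/dx[-20] = 0

Separating the contributions that come from x directly and those that come through y:
  without y':      3x^2
  multiplying y':  -2y

so (3x^2) + (-2y)·y' = 0, and therefore
  dy/dx = -(3x^2)/(-2y) = 3x^2/(2y)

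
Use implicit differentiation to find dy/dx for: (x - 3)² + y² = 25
Take d/dx of both sides. Since y is implicitly a function of x, the chain rule attaches a y' = dy/dx factor whenever we differentiate through y.

Set F(x, y) = (left side) − (right side), so the curve is F = 0. Differentiating each term of F:
  d/dx[y^2] = 2y·y'
  d/dx[(x - 3)^2] = 2x - 6
  d/dx[-25] = 0

Collecting, the y'-free part is the partial derivative in x and the y' coefficient is the partial derivative in y:
  ∂F/∂x = 2x - 6
  ∂F/∂y = 2y

so d/dx[F(x, y(x))] = ∂F/∂x + (∂F/∂y)·y' = 0. Rearranging,
  dy/dx = -(∂F/∂x)/(∂F/∂y) = -(2x - 6)/(2y) = (3 - x)/y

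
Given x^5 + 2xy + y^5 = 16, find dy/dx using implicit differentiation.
Take d/dx of both sides. Since y is implicitly a function of x, the chain rule attaches a y' = dy/dx factor whenever we differentiate through y.

Set F(x, y) = (left side) − (right side), so the curve is F = 0. Differentiating each term of F:
  d/dx[x^5] = 5x^4
  d/dx[2xy] = 2x·y' + 2y
  d/dx[y^5] = 5y^4·y'
  d/dx[-16] = 0

Collecting, the y'-free part is the partial derivative in x and the y' coefficient is the partial derivative in y:
  ∂F/∂x = 5x^4 + 2y
  ∂F/∂y = 2x + 5y^4

so d/dx[F(x, y(x))] = ∂F/∂x + (∂F/∂y)·y' = 0. Rearranging,
  dy/dx = -(∂F/∂x)/(∂F/∂y) = -(5x^4 + 2y)/(2x + 5y^4) = (-5x^4 - 2y)/(2x + 5y^4)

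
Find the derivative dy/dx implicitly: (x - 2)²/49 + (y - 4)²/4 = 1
Apply d/dx to both sides, remembering that y depends on x. Each occurrence of y therefore brings in a y' = dy/dx via the chain rule.

With F(x, y) equal to the left-hand side minus the right, differentiate F term by term:
  d/dx[(x - 2)^2/49] = 2x/49 - 4/49
  d/dx[(y - 4)^2/4] = y'(y - 4)/2
  d/dx[-1] = 0
Adding these up, d/dx[F] = 0 becomes
  (2x/49 - 4/49) + (y/2 - 2)·y' = 0,
so isolating y',
  dy/dx = -(2x/49 - 4/49)/(y/2 - 2)
        = -(2(x - 2)/49)/((y - 4)/2) = 4(2 - x)/(49(y - 4))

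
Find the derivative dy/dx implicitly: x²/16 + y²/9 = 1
Differentiate both sides with respect to x, treating y as y(x). By the chain rule, any term containing y contributes a factor of y' = dy/dx when we differentiate it.

Move every term to one side and write the relation as F(x, y) = 0. Term by term,
  d/dx[x^2/16] = x/8
  d/dx[y^2/9] = 2y·y'/9
  d/dx[-1] = 0

The pieces without y' make up ∂F/∂x and the coefficient of y' is ∂F/∂y:
  ∂F/∂x = x/8,
  ∂F/∂y = 2y/9.

Since d/dx[F] = ∂F/∂x + (∂F/∂y)·y' = 0, solve for y':
  (∂F/∂y)·y' = -∂F/∂x
  dy/dx = -(∂F/∂x)/(∂F/∂y) = -(x/8)/(2y/9) = -9x/(16y)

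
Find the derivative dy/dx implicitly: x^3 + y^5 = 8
Differentiate both sides with respect to x, treating y as y(x). By the chain rule, any term containing y contributes a factor of y' = dy/dx when we differentiate it.

Move every term to one side and write the relation as F(x, y) = 0. Term by term,
  d/dx[x^3] = 3x^2
  d/dx[y^5] = 5y^4·y'
  d/dx[-8] = 0

The pieces without y' make up ∂F/∂x and the coefficient of y' is ∂F/∂y:
  ∂F/∂x = 3x^2,
  ∂F/∂y = 5y^4.

Since d/dx[F] = ∂F/∂x + (∂F/∂y)·y' = 0, solve for y':
  (∂F/∂y)·y' = -∂F/∂x
  dy/dx = -(∂F/∂x)/(∂F/∂y) = -(3x^2)/(5y^4) = -3x^2/(5y^4)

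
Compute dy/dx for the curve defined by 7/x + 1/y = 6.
Differentiate the relation implicitly: treat y = y(x) and apply the chain rule, so every y-derivative picks up a y' = dy/dx factor.

With everything moved to the left-hand side, differentiate term by term:
  d/dx[1/y] = -y'/y^2
  d/dx[7/x] = -7/x^2
  d/dx[-6] = 0

Separating the contributions that come from x directly and those that come through y:
  without y':      -7/x^2
  multiplying y':  -1/y^2

so (-7/x^2) + (-1/y^2)·y' = 0, and therefore
  dy/dx = -(-7/x^2)/(-1/y^2) = -7y^2/x^2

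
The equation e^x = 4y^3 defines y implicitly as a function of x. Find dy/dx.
Take d/dx of both sides. Since y is implicitly a function of x, the chain rule attaches a y' = dy/dx factor whenever we differentiate through y.

Set F(x, y) = (left side) − (right side), so the curve is F = 0. Differentiating each term of F:
  d/dx[-4y^3] = -12y^2·y'
  d/dx[e^(x)] = e^(x)

Collecting, the y'-free part is the partial derivative in x and the y' coefficient is the partial derivative in y:
  ∂F/∂x = e^(x)
  ∂F/∂y = -12y^2

so d/dx[F(x, y(x))] = ∂F/∂x + (∂F/∂y)·y' = 0. Rearranging,
  dy/dx = -(∂F/∂x)/(∂F/∂y) = -(e^(x))/(-12y^2) = e^(x)/(12y^2)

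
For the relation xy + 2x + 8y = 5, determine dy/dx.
Differentiate both sides with respect to x, treating y as y(x). By the chain rule, any term containing y contributes a factor of y' = dy/dx when we differentiate it.

Move every term to one side and write the relation as F(x, y) = 0. Term by term,
  d/dx[xy] = x·y' + y
  d/dx[2x] = 2
  d/dx[8y] = 8·y'
  d/dx[-5] = 0

The pieces without y' make up ∂F/∂x and the coefficient of y' is ∂F/∂y:
  ∂F/∂x = y + 2,
  ∂F/∂y = x + 8.

Since d/dx[F] = ∂F/∂x + (∂F/∂y)·y' = 0, solve for y':
  (∂F/∂y)·y' = -∂F/∂x
  dy/dx = -(∂F/∂x)/(∂F/∂y) = -(y + 2)/(x + 8) = (-y - 2)/(x + 8)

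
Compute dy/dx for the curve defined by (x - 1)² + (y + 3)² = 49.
Differentiate both sides with respect to x, treating y as y(x). By the chain rule, any term containing y contributes a factor of y' = dy/dx when we differentiate it.

Move every term to one side and write the relation as F(x, y) = 0. Term by term,
  d/dx[(x - 1)^2] = 2x - 2
  d/dx[(y + 3)^2] = 2·y'(y + 3)
  d/dx[-49] = 0

The pieces without y' make up ∂F/∂x and the coefficient of y' is ∂F/∂y:
  ∂F/∂x = 2x - 2,
  ∂F/∂y = 2y + 6.

Since d/dx[F] = ∂F/∂x + (∂F/∂y)·y' = 0, solve for y':
  (∂F/∂y)·y' = -∂F/∂x
  dy/dx = -(∂F/∂x)/(∂F/∂y) = -(2x - 2)/(2y + 6) = (1 - x)/(y + 3)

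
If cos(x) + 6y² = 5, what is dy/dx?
Differentiate both sides with respect to x, treating y as y(x). By the chain rule, any term containing y contributes a factor of y' = dy/dx when we differentiate it.

Move every term to one side and write the relation as F(x, y) = 0. Term by term,
  d/dx[6y^2] = 12y·y'
  d/dx[cos(x)] = -sin(x)
  d/dx[-5] = 0

The pieces without y' make up ∂F/∂x and the coefficient of y' is ∂F/∂y:
  ∂F/∂x = -sin(x),
  ∂F/∂y = 12y.

Since d/dx[F] = ∂F/∂x + (∂F/∂y)·y' = 0, solve for y':
  (∂F/∂y)·y' = -∂F/∂x
  dy/dx = -(∂F/∂x)/(∂F/∂y) = -(-sin(x))/(12y) = sin(x)/(12y)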